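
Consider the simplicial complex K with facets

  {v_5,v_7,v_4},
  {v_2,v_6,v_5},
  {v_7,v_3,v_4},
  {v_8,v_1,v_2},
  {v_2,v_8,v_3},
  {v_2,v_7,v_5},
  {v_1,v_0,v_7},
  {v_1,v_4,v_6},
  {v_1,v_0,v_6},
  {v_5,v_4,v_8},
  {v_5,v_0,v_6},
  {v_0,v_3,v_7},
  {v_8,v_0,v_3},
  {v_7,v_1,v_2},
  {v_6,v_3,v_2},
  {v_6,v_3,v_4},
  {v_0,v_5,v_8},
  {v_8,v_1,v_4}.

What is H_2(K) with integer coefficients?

We work with the vertex ordering v_0 < v_1 < v_2 < v_3 < v_4 < v_5 < v_6 < v_7 < v_8. The simplices of K, each written with vertices in increasing order, are:

  0-simplices (9): [v_0], [v_1], [v_2], [v_3], [v_4], [v_5], [v_6], [v_7], [v_8]
  1-simplices (27): (27 of them)
  2-simplices (18): (18 of them)

giving chain groups C_0 ≅ Z^9, C_1 ≅ Z^27, C_2 ≅ Z^18.

The boundary map ∂_1: C_1 → C_0 is given by ∂[p,q] = [q] − [p]. For instance
  ∂[v_0,v_8] = [v_8] − [v_0].
The 9×27 boundary matrix has rank 8 and Smith normal form diag(1,1,1,1,1,1,1,1).

The boundary map ∂_2: C_2 → C_1 sends each 2-simplex [p,q,r] to [q,r] − [p,r] + [p,q]. For instance
  ∂[v_0,v_1,v_6] = [v_1,v_6] − [v_0,v_6] + [v_0,v_1],
  ∂[v_0,v_3,v_7] = [v_3,v_7] − [v_0,v_7] + [v_0,v_3].
The resulting 27×18 matrix has rank 17, and its Smith normal form has invariant factors (1,1,1,1,1,1,1,1,1,1,1,1,1,1,1,1,1).

From H_k ≅ ker(∂_k) / im(∂_{k+1}) we obtain:

  H_2: rank ker ∂_2 − rank ∂_3 = (18 − 17) − 0 = 1, and there is no ∂_3, so H_2 ≅ Z.

H_2 = Z.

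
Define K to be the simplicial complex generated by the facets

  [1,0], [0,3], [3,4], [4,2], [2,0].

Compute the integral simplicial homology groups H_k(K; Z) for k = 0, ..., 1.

K has 5 vertices, 5 edges.
rank ∂_0 = 0, rank ∂_1 = 4 ⇒ b_0 = 5 − 0 − 4 = 1; all invariant factors of ∂_1 are 1 so no torsion. So H_0 = Z.
rank ∂_1 = 4, rank ∂_2 = 0 ⇒ b_1 = 5 − 4 − 0 = 1. So H_1 = Z.

H_0 = Z,  H_1 = Z.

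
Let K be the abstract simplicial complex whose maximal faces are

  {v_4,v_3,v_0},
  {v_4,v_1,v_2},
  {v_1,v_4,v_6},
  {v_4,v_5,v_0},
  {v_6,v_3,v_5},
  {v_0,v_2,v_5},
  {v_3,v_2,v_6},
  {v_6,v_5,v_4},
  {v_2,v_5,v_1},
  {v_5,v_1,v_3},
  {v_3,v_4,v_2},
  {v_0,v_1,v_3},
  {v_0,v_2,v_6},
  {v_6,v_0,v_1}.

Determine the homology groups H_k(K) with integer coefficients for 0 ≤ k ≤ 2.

Take the total order v_0 < v_1 < v_2 < v_3 < v_4 < v_5 < v_6 on the vertex set. Then K (dimension 2) consists of the simplices:

  0-simplices (7): [v_0], [v_1], [v_2], [v_3], [v_4], [v_5], [v_6]
  1-simplices (21): (21 of them)
  2-simplices (14): (14 of them)

giving chain groups C_0 ≅ Z^7, C_1 ≅ Z^21, C_2 ≅ Z^14.

The boundary map ∂_1: C_1 → C_0 is given by ∂[p,q] = [q] − [p]. For instance
  ∂[v_1,v_4] = [v_4] − [v_1].
The 7×21 boundary matrix has rank 6 and Smith normal form diag(1,1,1,1,1,1).

∂_2: C_2 → C_1 acts by ∂[p,q,r] = [q,r] − [p,r] + [p,q]. For instance
  ∂[v_0,v_1,v_6] = [v_1,v_6] − [v_0,v_6] + [v_0,v_1],
  ∂[v_2,v_3,v_4] = [v_3,v_4] − [v_2,v_4] + [v_2,v_3].
The resulting 21×14 matrix has rank 13, and its Smith normal form has invariant factors (1,1,1,1,1,1,1,1,1,1,1,1,1).

Reading off H_k = ker ∂_k / im ∂_{k+1}:

  H_0: rank C_0 − rank ∂_1 = 7 − 6 = 1, and the invariant factors of ∂_1 are all 1, so H_0 = Z.
  H_1: rank ker ∂_1 − rank ∂_2 = (21 − 6) − 13 = 2, and the invariant factors of ∂_2 are all 1, so H_1 = Z^2.
  H_2: rank ker ∂_2 − rank ∂_3 = (14 − 13) − 0 = 1, and there is no ∂_3, so H_2 = Z.

H_0 = Z,  H_1 = Z^2,  H_2 = Z.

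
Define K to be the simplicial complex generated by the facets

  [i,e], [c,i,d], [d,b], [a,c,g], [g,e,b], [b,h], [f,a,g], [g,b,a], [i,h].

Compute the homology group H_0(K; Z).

Fix the vertex order a < b < c < d < e < f < g < h < i and write every simplex with vertices in increasing order. Then dim K = 2 and the simplices of K are:

  0-simplices (9): a, b, c, d, e, f, g, h, i
  1-simplices (16): ab, ac, af, ag, bd, be, bg, bh, cd, cg, ci, di, eg, ei, fg, hi
  2-simplices (5): abg, acg, afg, beg, cdi

Hence C_0 ≅ Z^9, C_1 ≅ Z^16, C_2 ≅ Z^5.

The boundary map ∂_1: C_1 → C_0 is given by ∂[p,q] = [q] − [p].
This gives a 9×16 integer matrix of rank 8; reducing to Smith normal form yields diagonal entries (1,1,1,1,1,1,1,1).

Boundary ∂_2: C_2 → C_1 sends each 2-simplex [p,q,r] to [q,r] − [p,r] + [p,q]. For instance
  ∂beg = eg − bg + be,
  ∂abg = bg − ag + ab.
The resulting 16×5 matrix has rank 5, and its Smith normal form has invariant factors (1,1,1,1,1).

From H_k ≅ ker(∂_k) / im(∂_{k+1}) we obtain:

  H_0: rank C_0 − rank ∂_1 = 9 − 8 = 1, and the invariant factors of ∂_1 are all 1, so H_0 = Z.

H_0 ≅ Z.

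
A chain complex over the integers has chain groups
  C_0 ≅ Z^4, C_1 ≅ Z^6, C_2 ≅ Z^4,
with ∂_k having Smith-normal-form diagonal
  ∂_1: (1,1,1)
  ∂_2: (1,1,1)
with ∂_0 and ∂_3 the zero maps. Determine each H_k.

H_0 ≅ Z,  H_1 = 0,  H_2 ≅ Z.

H_0: b_0 = 4 − 0 − 3 = 1; torsion from ∂_1 factors > 1: none. So H_0 ≅ Z.
H_1: b_1 = 6 − 3 − 3 = 0; torsion from ∂_2 factors > 1: none. So H_1 ≅ 0.
H_2: b_2 = 4 − 3 − 0 = 1; torsion from ∂_3 factors > 1: none. So H_2 ≅ Z.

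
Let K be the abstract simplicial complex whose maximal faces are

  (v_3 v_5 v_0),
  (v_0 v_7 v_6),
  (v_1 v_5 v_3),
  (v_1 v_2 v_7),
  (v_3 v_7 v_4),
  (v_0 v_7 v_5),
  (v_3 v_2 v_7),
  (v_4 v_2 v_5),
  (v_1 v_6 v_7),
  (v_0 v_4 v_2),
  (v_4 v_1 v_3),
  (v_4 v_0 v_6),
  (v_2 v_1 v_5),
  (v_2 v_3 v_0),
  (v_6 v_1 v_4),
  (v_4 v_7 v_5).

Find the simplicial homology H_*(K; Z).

H_0 = Z,  H_1 = Z^2,  H_2 = Z.

K has 8 vertices, 24 edges, 16 triangles.
rank ∂_0 = 0, rank ∂_1 = 7 ⇒ b_0 = 8 − 0 − 7 = 1; all invariant factors of ∂_1 are 1 so no torsion. So H_0 ≅ Z.
rank ∂_1 = 7, rank ∂_2 = 15 ⇒ b_1 = 24 − 7 − 15 = 2; all invariant factors of ∂_2 are 1 so no torsion. So H_1 ≅ Z^2.
rank ∂_2 = 15, rank ∂_3 = 0 ⇒ b_2 = 16 − 15 − 0 = 1. So H_2 ≅ Z.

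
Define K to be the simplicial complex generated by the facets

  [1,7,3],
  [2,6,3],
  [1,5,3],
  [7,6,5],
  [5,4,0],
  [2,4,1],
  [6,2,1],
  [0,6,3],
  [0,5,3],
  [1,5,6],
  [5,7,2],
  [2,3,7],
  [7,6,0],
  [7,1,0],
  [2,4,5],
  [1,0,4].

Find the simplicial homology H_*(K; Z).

Order the vertices as 0 < 1 < 2 < 3 < 4 < 5 < 6 < 7. Listing each simplex with vertices in this order, K has dimension 2 with simplices:

  0-simplices (8): [0], [1], [2], [3], [4], [5], [6], [7]
  1-simplices (24): (24 of them)
  2-simplices (16): [0,1,4], [0,1,7], [0,3,5], [0,3,6], [0,4,5], [0,6,7], [1,2,4], [1,2,6], [1,3,5], [1,3,7], [1,5,6], [2,3,6], [2,3,7], [2,4,5], [2,5,7], [5,6,7]

Hence C_0 ≅ Z^8, C_1 ≅ Z^24, C_2 ≅ Z^16.

Boundary ∂_1: C_1 → C_0 maps an edge to its endpoints' difference, ∂[p,q] = q − p.
The resulting 8×24 matrix has rank 7, and its Smith normal form has invariant factors (1,1,1,1,1,1,1).

∂_2: C_2 → C_1 acts by ∂[p,q,r] = [q,r] − [p,r] + [p,q]. For instance
  ∂[0,3,5] = [3,5] − [0,5] + [0,3],
  ∂[2,4,5] = [4,5] − [2,5] + [2,4].
This gives a 24×16 integer matrix of rank 15; reducing to Smith normal form yields diagonal entries (1,1,1,1,1,1,1,1,1,1,1,1,1,1,1).

From H_k ≅ ker(∂_k) / im(∂_{k+1}) we obtain:

  H_0: rank C_0 − rank ∂_1 = 8 − 7 = 1, and the invariant factors of ∂_1 are all 1, so H_0 ≅ Z.
  H_1: rank ker ∂_1 − rank ∂_2 = (24 − 7) − 15 = 2, and the invariant factors of ∂_2 are all 1, so H_1 ≅ Z^2.
  H_2: rank ker ∂_2 − rank ∂_3 = (16 − 15) − 0 = 1, and there is no ∂_3, so H_2 ≅ Z.

(K is a triangulation of the torus T^2.)

H_0 ≅ Z,  H_1 ≅ Z^2,  H_2 ≅ Z.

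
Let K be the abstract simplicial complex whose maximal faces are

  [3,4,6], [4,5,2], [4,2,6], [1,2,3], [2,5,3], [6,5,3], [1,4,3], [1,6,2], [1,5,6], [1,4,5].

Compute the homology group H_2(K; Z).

Order the vertices as 1 < 2 < 3 < 4 < 5 < 6. Listing each simplex with vertices in this order, K has dimension 2 with simplices:

  0-simplices (6): [1], [2], [3], [4], [5], [6]
  1-simplices (15): [1,2], [1,3], [1,4], [1,5], [1,6], [2,3], [2,4], [2,5], [2,6], [3,4], [3,5], [3,6], [4,5], [4,6], [5,6]
  2-simplices (10): [1,2,3], [1,2,6], [1,3,4], [1,4,5], [1,5,6], [2,3,5], [2,4,5], [2,4,6], [3,4,6], [3,5,6]

giving chain groups C_0 ≅ Z^6, C_1 ≅ Z^15, C_2 ≅ Z^10.

∂_1: C_1 → C_0 is given by ∂[p,q] = [q] − [p]. For instance
  ∂[2,4] = [4] − [2].
The resulting 6×15 matrix has rank 5, and its Smith normal form has invariant factors (1,1,1,1,1).

The boundary map ∂_2: C_2 → C_1 maps a triangle to the signed sum of its edges. For instance
  ∂[2,4,5] = [4,5] − [2,5] + [2,4],
  ∂[1,2,3] = [2,3] − [1,3] + [1,2].
The 15×10 boundary matrix has rank 10 and Smith normal form diag(1,1,1,1,1,1,1,1,1,2).

Now H_k = ker ∂_k / im ∂_{k+1}, so:

  H_2: rank ker ∂_2 − rank ∂_3 = (10 − 10) − 0 = 0, and there is no ∂_3, so H_2 = 0.

H_2 ≅ 0.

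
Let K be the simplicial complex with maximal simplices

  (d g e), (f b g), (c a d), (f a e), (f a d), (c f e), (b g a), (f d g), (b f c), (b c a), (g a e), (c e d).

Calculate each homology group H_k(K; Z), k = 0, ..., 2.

K has 7 vertices, 18 edges, 12 triangles.
rank ∂_0 = 0, rank ∂_1 = 6 ⇒ b_0 = 7 − 0 − 6 = 1; all invariant factors of ∂_1 are 1 so no torsion. So H_0 = Z.
rank ∂_1 = 6, rank ∂_2 = 12 ⇒ b_1 = 18 − 6 − 12 = 0; ∂_2 has invariant factor(s) [2] giving torsion. So H_1 = Z/2.
rank ∂_2 = 12, rank ∂_3 = 0 ⇒ b_2 = 12 − 12 − 0 = 0. So H_2 = 0.

H_0 = Z,  H_1 = Z/2,  H_2 = 0.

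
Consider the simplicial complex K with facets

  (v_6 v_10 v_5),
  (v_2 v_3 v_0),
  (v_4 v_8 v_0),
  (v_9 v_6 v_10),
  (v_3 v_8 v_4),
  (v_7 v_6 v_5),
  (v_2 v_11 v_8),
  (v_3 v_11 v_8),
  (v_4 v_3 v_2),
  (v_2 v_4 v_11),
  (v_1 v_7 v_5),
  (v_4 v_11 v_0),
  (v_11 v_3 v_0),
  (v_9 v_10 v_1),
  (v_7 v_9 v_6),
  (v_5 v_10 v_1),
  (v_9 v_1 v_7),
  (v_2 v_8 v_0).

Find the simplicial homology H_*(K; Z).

H_0 = Z^2,  H_1 = Z/2Z,  H_2 = Z.

Fix the vertex order v_0 < v_1 < v_2 < v_3 < v_4 < v_5 < v_6 < v_7 < v_8 < v_9 < v_10 < v_11 and write every simplex with vertices in increasing order. Then dim K = 2 and the simplices of K are:

  0-simplices (12): [v_0], [v_1], [v_2], [v_3], [v_4], [v_5], [v_6], [v_7], [v_8], [v_9], [v_10], [v_11]
  1-simplices (27): (27 of them)
  2-simplices (18): (18 of them)

giving chain groups C_0 ≅ Z^12, C_1 ≅ Z^27, C_2 ≅ Z^18.

Boundary ∂_1: C_1 → C_0 is given by ∂[p,q] = [q] − [p].
This gives a 12×27 integer matrix of rank 10; reducing to Smith normal form yields diagonal entries (1,1,1,1,1,1,1,1,1,1).

Boundary ∂_2: C_2 → C_1 acts by ∂[p,q,r] = [q,r] − [p,r] + [p,q]. For instance
  ∂[v_2,v_4,v_11] = [v_4,v_11] − [v_2,v_11] + [v_2,v_4],
  ∂[v_0,v_4,v_8] = [v_4,v_8] − [v_0,v_8] + [v_0,v_4].
The resulting 27×18 matrix has rank 17, and its Smith normal form has invariant factors (1,1,1,1,1,1,1,1,1,1,1,1,1,1,1,1,2).

Computing H_k = (kernel of ∂_k) / (image of ∂_{k+1}):

  H_0: rank C_0 − rank ∂_1 = 12 − 10 = 2, and the invariant factors of ∂_1 are all 1, so H_0 ≅ Z^2.
  H_1: rank ker ∂_1 − rank ∂_2 = (27 − 10) − 17 = 0, and ∂_2 has invariant factor 2 > 1, so H_1 ≅ Z/2Z.
  H_2: rank ker ∂_2 − rank ∂_3 = (18 − 17) − 0 = 1, and there is no ∂_3, so H_2 ≅ Z.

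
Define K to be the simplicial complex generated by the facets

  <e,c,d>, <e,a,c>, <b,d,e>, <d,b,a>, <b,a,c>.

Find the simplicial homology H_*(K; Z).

K has 5 vertices, 10 edges, 5 triangles.
rank ∂_0 = 0, rank ∂_1 = 4 ⇒ b_0 = 5 − 0 − 4 = 1; all invariant factors of ∂_1 are 1 so no torsion. So H_0 ≅ Z.
rank ∂_1 = 4, rank ∂_2 = 5 ⇒ b_1 = 10 − 4 − 5 = 1; all invariant factors of ∂_2 are 1 so no torsion. So H_1 ≅ Z.
rank ∂_2 = 5, rank ∂_3 = 0 ⇒ b_2 = 5 − 5 − 0 = 0. So H_2 ≅ 0.

H_0 ≅ Z,  H_1 ≅ Z,  H_2 = 0.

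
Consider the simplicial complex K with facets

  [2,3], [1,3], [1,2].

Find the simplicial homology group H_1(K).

H_1 = Z.

Order the vertices as 1 < 2 < 3. Listing each simplex with vertices in this order, K has dimension 1 with simplices:

  0-simplices (3): [1], [2], [3]
  1-simplices (3): [1,2], [1,3], [2,3]

giving chain groups C_0 ≅ Z^3, C_1 ≅ Z^3.

Boundary ∂_1: C_1 → C_0 is given by ∂[p,q] = [q] − [p].
This gives a 3×3 integer matrix of rank 2; reducing to Smith normal form yields diagonal entries (1,1).

From H_k ≅ ker(∂_k) / im(∂_{k+1}) we obtain:

  H_1: rank ker ∂_1 − rank ∂_2 = (3 − 2) − 0 = 1, and there is no ∂_2, so H_1 ≅ Z.

(K is a triangulation of the circle S^1.)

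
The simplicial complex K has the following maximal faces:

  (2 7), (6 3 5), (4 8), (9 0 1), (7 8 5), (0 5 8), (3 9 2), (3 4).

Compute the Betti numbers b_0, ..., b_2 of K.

Order the vertices as 0 < 1 < 2 < 3 < 4 < 5 < 6 < 7 < 8 < 9. Listing each simplex with vertices in this order, K has dimension 2 with simplices:

  0-simplices (10): [0], [1], [2], [3], [4], [5], [6], [7], [8], [9]
  1-simplices (17): [0,1], [0,5], [0,8], [0,9], [1,9], [2,3], [2,7], [2,9], [3,4], [3,5], [3,6], [3,9], [4,8], [5,6], [5,7], [5,8], [7,8]
  2-simplices (5): [0,1,9], [0,5,8], [2,3,9], [3,5,6], [5,7,8]

giving chain groups C_0 ≅ Z^10, C_1 ≅ Z^17, C_2 ≅ Z^5.

The boundary map ∂_1: C_1 → C_0 maps an edge to its endpoints' difference, ∂[p,q] = q − p. For instance
  ∂[5,8] = [8] − [5].
The 10×17 boundary matrix has rank 9 and Smith normal form diag(1,1,1,1,1,1,1,1,1).

Boundary ∂_2: C_2 → C_1 sends each 2-simplex [p,q,r] to [q,r] − [p,r] + [p,q]. For instance
  ∂[0,5,8] = [5,8] − [0,8] + [0,5],
  ∂[3,5,6] = [5,6] − [3,6] + [3,5].
The 17×5 boundary matrix has rank 5 and Smith normal form diag(1,1,1,1,1).

Computing H_k = (kernel of ∂_k) / (image of ∂_{k+1}):

  H_0: rank C_0 − rank ∂_1 = 10 − 9 = 1, and the invariant factors of ∂_1 are all 1, so H_0 = Z.
  H_1: rank ker ∂_1 − rank ∂_2 = (17 − 9) − 5 = 3, and the invariant factors of ∂_2 are all 1, so H_1 = Z^3.
  H_2: rank ker ∂_2 − rank ∂_3 = (5 − 5) − 0 = 0, and there is no ∂_3, so H_2 = 0.

As a check, the Euler characteristic is 10 − 17 + 5 = -2, which agrees with 1 − 3 + 0 = -2.

Hence the Betti numbers are b_0 = 1, b_1 = 3, b_2 = 0.

b_0 = 1, b_1 = 3, b_2 = 0.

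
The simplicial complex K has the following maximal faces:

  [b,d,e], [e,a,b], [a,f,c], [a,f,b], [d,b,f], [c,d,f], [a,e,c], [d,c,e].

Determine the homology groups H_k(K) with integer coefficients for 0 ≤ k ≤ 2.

Order the vertices as a < b < c < d < e < f. Listing each simplex with vertices in this order, K has dimension 2 with simplices:

  0-simplices (6): a, b, c, d, e, f
  1-simplices (12): ab, ac, ae, af, bd, be, bf, cd, ce, cf, de, df
  2-simplices (8): abe, abf, ace, acf, bde, bdf, cde, cdf

Hence C_0 ≅ Z^6, C_1 ≅ Z^12, C_2 ≅ Z^8.

∂_1: C_1 → C_0 maps an edge to its endpoints' difference, ∂[p,q] = q − p.
The resulting 6×12 matrix has rank 5, and its Smith normal form has invariant factors (1,1,1,1,1).

∂_2: C_2 → C_1 sends each 2-simplex [p,q,r] to [q,r] − [p,r] + [p,q]. For instance
  ∂cde = de − ce + cd,
  ∂ace = ce − ae + ac.
The 12×8 boundary matrix has rank 7 and Smith normal form diag(1,1,1,1,1,1,1).

Reading off H_k = ker ∂_k / im ∂_{k+1}:

  H_0: rank C_0 − rank ∂_1 = 6 − 5 = 1, and the invariant factors of ∂_1 are all 1, so H_0 = Z.
  H_1: rank ker ∂_1 − rank ∂_2 = (12 − 5) − 7 = 0, and the invariant factors of ∂_2 are all 1, so H_1 = 0.
  H_2: rank ker ∂_2 − rank ∂_3 = (8 − 7) − 0 = 1, and there is no ∂_3, so H_2 = Z.

As a check, the Euler characteristic is 6 − 12 + 8 = 2, which agrees with 1 − 0 + 1 = 2.

H_0 = Z,  H_1 = 0,  H_2 = Z.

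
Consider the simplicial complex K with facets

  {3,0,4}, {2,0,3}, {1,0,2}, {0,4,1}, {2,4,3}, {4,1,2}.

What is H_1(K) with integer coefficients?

H_1 = 0.

Fix the vertex order 0 < 1 < 2 < 3 < 4 and write every simplex with vertices in increasing order. Then dim K = 2 and the simplices of K are:

  0-simplices (5): [0], [1], [2], [3], [4]
  1-simplices (9): [0,1], [0,2], [0,3], [0,4], [1,2], [1,4], [2,3], [2,4], [3,4]
  2-simplices (6): [0,1,2], [0,1,4], [0,2,3], [0,3,4], [1,2,4], [2,3,4]

giving chain groups C_0 ≅ Z^5, C_1 ≅ Z^9, C_2 ≅ Z^6.

The boundary map ∂_1: C_1 → C_0 sends each edge [p,q] (with p < q) to q − p. For instance
  ∂[3,4] = [4] − [3].
The 5×9 boundary matrix has rank 4 and Smith normal form diag(1,1,1,1).

Boundary ∂_2: C_2 → C_1 acts by ∂[p,q,r] = [q,r] − [p,r] + [p,q]. For instance
  ∂[1,2,4] = [2,4] − [1,4] + [1,2],
  ∂[2,3,4] = [3,4] − [2,4] + [2,3].
This gives a 9×6 integer matrix of rank 5; reducing to Smith normal form yields diagonal entries (1,1,1,1,1).

Now H_k = ker ∂_k / im ∂_{k+1}, so:

  H_1: rank ker ∂_1 − rank ∂_2 = (9 − 4) − 5 = 0, and the invariant factors of ∂_2 are all 1, so H_1 = 0.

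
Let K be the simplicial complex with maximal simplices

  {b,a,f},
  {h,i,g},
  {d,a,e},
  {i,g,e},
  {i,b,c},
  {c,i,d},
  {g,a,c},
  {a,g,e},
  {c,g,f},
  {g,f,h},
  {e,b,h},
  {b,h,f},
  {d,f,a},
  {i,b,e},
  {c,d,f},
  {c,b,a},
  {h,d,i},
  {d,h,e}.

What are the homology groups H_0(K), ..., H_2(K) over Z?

Take the total order a < b < c < d < e < f < g < h < i on the vertex set. Then K (dimension 2) consists of the simplices:

  0-simplices (9): a, b, c, d, e, f, g, h, i
  1-simplices (27): ab, ac, ad, ae, af, ag, bc, be, bf, bh, bi, cd, cf, cg, ci, de, df, dh, di, eg, eh, ei, fg, fh, gh, gi, hi
  2-simplices (18): abc, abf, acg, ade, adf, aeg, bci, beh, bei, bfh, cdf, cdi, cfg, deh, dhi, egi, fgh, ghi

Hence C_0 ≅ Z^9, C_1 ≅ Z^27, C_2 ≅ Z^18.

The boundary map ∂_1: C_1 → C_0 is given by ∂[p,q] = [q] − [p]. For instance
  ∂ei = i − e.
The resulting 9×27 matrix has rank 8, and its Smith normal form has invariant factors (1,1,1,1,1,1,1,1).

Boundary ∂_2: C_2 → C_1 maps a triangle to the signed sum of its edges. For instance
  ∂egi = gi − ei + eg,
  ∂dhi = hi − di + dh.
As a 27×18 matrix over Z this has rank 18, with invariant factors (1,1,1,1,1,1,1,1,1,1,1,1,1,1,1,1,1,2).

Now H_k = ker ∂_k / im ∂_{k+1}, so:

  H_0: rank C_0 − rank ∂_1 = 9 − 8 = 1, and the invariant factors of ∂_1 are all 1, so H_0 = Z.
  H_1: rank ker ∂_1 − rank ∂_2 = (27 − 8) − 18 = 1, and ∂_2 has invariant factor 2 > 1, so H_1 = Z ⊕ Z/2.
  H_2: rank ker ∂_2 − rank ∂_3 = (18 − 18) − 0 = 0, and there is no ∂_3, so H_2 = 0.

As a check, the Euler characteristic is 9 − 27 + 18 = 0, which agrees with 1 − 1 + 0 = 0.

H_0 = Z,  H_1 = Z ⊕ Z/2,  H_2 = 0.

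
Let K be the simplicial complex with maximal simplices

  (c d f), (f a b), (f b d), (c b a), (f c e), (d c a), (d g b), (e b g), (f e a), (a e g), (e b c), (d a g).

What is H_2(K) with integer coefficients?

Take the total order a < b < c < d < e < f < g on the vertex set. Then K (dimension 2) consists of the simplices:

  0-simplices (7): a, b, c, d, e, f, g
  1-simplices (18): ab, ac, ad, ae, af, ag, bc, bd, be, bf, bg, cd, ce, cf, df, dg, ef, eg
  2-simplices (12): abc, abf, acd, adg, aef, aeg, bce, bdf, bdg, beg, cdf, cef

so the chain groups are C_0 ≅ Z^7, C_1 ≅ Z^18, C_2 ≅ Z^12.

∂_1: C_1 → C_0 sends each edge [p,q] (with p < q) to q − p. For instance
  ∂be = e − b.
The 7×18 boundary matrix has rank 6 and Smith normal form diag(1,1,1,1,1,1).

The boundary map ∂_2: C_2 → C_1 maps a triangle to the signed sum of its edges. For instance
  ∂aeg = eg − ag + ae,
  ∂abf = bf − af + ab.
As a 18×12 matrix over Z this has rank 12, with invariant factors (1,1,1,1,1,1,1,1,1,1,1,2).

Computing H_k = (kernel of ∂_k) / (image of ∂_{k+1}):

  H_2: rank ker ∂_2 − rank ∂_3 = (12 − 12) − 0 = 0, and there is no ∂_3, so H_2 = 0.

H_2 ≅ 0.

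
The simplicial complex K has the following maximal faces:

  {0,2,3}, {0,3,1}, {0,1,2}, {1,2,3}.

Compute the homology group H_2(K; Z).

We work with the vertex ordering 0 < 1 < 2 < 3. The simplices of K, each written with vertices in increasing order, are:

  0-simplices (4): [0], [1], [2], [3]
  1-simplices (6): [0,1], [0,2], [0,3], [1,2], [1,3], [2,3]
  2-simplices (4): [0,1,2], [0,1,3], [0,2,3], [1,2,3]

so the chain groups are C_0 ≅ Z^4, C_1 ≅ Z^6, C_2 ≅ Z^4.

Boundary ∂_1: C_1 → C_0 sends each edge [p,q] (with p < q) to q − p.
The 4×6 boundary matrix has rank 3 and Smith normal form diag(1,1,1).

∂_2: C_2 → C_1 maps a triangle to the signed sum of its edges. For instance
  ∂[0,1,2] = [1,2] − [0,2] + [0,1],
  ∂[0,1,3] = [1,3] − [0,3] + [0,1].
The resulting 6×4 matrix has rank 3, and its Smith normal form has invariant factors (1,1,1).

Reading off H_k = ker ∂_k / im ∂_{k+1}:

  H_2: rank ker ∂_2 − rank ∂_3 = (4 − 3) − 0 = 1, and there is no ∂_3, so H_2 ≅ Z.

H_2 ≅ Z.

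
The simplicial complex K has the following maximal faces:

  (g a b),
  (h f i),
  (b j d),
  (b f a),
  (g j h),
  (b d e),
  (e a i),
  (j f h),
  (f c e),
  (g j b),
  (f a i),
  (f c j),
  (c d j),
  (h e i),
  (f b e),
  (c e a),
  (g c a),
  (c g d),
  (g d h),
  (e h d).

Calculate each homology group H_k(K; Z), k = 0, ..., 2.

Order the vertices as a < b < c < d < e < f < g < h < i < j. Listing each simplex with vertices in this order, K has dimension 2 with simplices:

  0-simplices (10): a, b, c, d, e, f, g, h, i, j
  1-simplices (30): ab, ac, ae, af, ag, ai, bd, be, bf, bg, bj, cd, ce, cf, cg, cj, de, dg, dh, dj, ef, eh, ei, fh, fi, fj, gh, gj, hi, hj
  2-simplices (20): abf, abg, ace, acg, aei, afi, bde, bdj, bef, bgj, cdg, cdj, cef, cfj, deh, dgh, ehi, fhi, fhj, ghj

Hence C_0 ≅ Z^10, C_1 ≅ Z^30, C_2 ≅ Z^20.

The boundary map ∂_1: C_1 → C_0 sends each edge [p,q] (with p < q) to q − p. For instance
  ∂hi = i − h.
The 10×30 boundary matrix has rank 9 and Smith normal form diag(1,1,1,1,1,1,1,1,1).

The boundary map ∂_2: C_2 → C_1 sends each 2-simplex [p,q,r] to [q,r] − [p,r] + [p,q]. For instance
  ∂dgh = gh − dh + dg,
  ∂bde = de − be + bd.
This gives a 30×20 integer matrix of rank 20; reducing to Smith normal form yields diagonal entries (1,1,1,1,1,1,1,1,1,1,1,1,1,1,1,1,1,1,1,2).

Now H_k = ker ∂_k / im ∂_{k+1}, so:

  H_0: rank C_0 − rank ∂_1 = 10 − 9 = 1, and the invariant factors of ∂_1 are all 1, so H_0 = Z.
  H_1: rank ker ∂_1 − rank ∂_2 = (30 − 9) − 20 = 1, and ∂_2 has invariant factor 2 > 1, so H_1 = Z ⊕ Z/2Z.
  H_2: rank ker ∂_2 − rank ∂_3 = (20 − 20) − 0 = 0, and there is no ∂_3, so H_2 = 0.

As a check, the Euler characteristic is 10 − 30 + 20 = 0, which agrees with 1 − 1 + 0 = 0.
(K is a triangulation of the Klein bottle.)

H_0 ≅ Z,  H_1 ≅ Z ⊕ Z/2Z,  H_2 = 0.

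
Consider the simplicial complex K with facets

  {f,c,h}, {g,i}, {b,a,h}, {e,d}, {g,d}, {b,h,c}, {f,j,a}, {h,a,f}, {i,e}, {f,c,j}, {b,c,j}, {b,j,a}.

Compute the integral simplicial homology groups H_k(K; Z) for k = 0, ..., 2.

Fix the vertex order a < b < c < d < e < f < g < h < i < j and write every simplex with vertices in increasing order. Then dim K = 2 and the simplices of K are:

  0-simplices (10): a, b, c, d, e, f, g, h, i, j
  1-simplices (16): ab, af, ah, aj, bc, bh, bj, cf, ch, cj, de, dg, ei, fh, fj, gi
  2-simplices (8): abh, abj, afh, afj, bch, bcj, cfh, cfj

giving chain groups C_0 ≅ Z^10, C_1 ≅ Z^16, C_2 ≅ Z^8.

∂_1: C_1 → C_0 sends each edge [p,q] (with p < q) to q − p. For instance
  ∂bj = j − b.
The 10×16 boundary matrix has rank 8 and Smith normal form diag(1,1,1,1,1,1,1,1).

∂_2: C_2 → C_1 acts by ∂[p,q,r] = [q,r] − [p,r] + [p,q]. For instance
  ∂cfh = fh − ch + cf,
  ∂afj = fj − aj + af.
This gives a 16×8 integer matrix of rank 7; reducing to Smith normal form yields diagonal entries (1,1,1,1,1,1,1).

Computing H_k = (kernel of ∂_k) / (image of ∂_{k+1}):

  H_0: rank C_0 − rank ∂_1 = 10 − 8 = 2, and the invariant factors of ∂_1 are all 1, so H_0 ≅ Z^2.
  H_1: rank ker ∂_1 − rank ∂_2 = (16 − 8) − 7 = 1, and the invariant factors of ∂_2 are all 1, so H_1 ≅ Z.
  H_2: rank ker ∂_2 − rank ∂_3 = (8 − 7) − 0 = 1, and there is no ∂_3, so H_2 ≅ Z.

(K is a triangulation of the disjoint union of the circle S^1 and the 2-sphere S^2.)

H_0 ≅ Z^2,  H_1 ≅ Z,  H_2 ≅ Z.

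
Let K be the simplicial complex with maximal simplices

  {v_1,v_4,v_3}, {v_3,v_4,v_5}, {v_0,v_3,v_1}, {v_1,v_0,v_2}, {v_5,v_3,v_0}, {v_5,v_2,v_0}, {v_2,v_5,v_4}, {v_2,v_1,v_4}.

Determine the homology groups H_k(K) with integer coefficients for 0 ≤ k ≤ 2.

H_0 ≅ Z,  H_1 = 0,  H_2 ≅ Z.

We work with the vertex ordering v_0 < v_1 < v_2 < v_3 < v_4 < v_5. The simplices of K, each written with vertices in increasing order, are:

  0-simplices (6): [v_0], [v_1], [v_2], [v_3], [v_4], [v_5]
  1-simplices (12): [v_0,v_1], [v_0,v_2], [v_0,v_3], [v_0,v_5], [v_1,v_2], [v_1,v_3], [v_1,v_4], [v_2,v_4], [v_2,v_5], [v_3,v_4], [v_3,v_5], [v_4,v_5]
  2-simplices (8): [v_0,v_1,v_2], [v_0,v_1,v_3], [v_0,v_2,v_5], [v_0,v_3,v_5], [v_1,v_2,v_4], [v_1,v_3,v_4], [v_2,v_4,v_5], [v_3,v_4,v_5]

Hence C_0 ≅ Z^6, C_1 ≅ Z^12, C_2 ≅ Z^8.

The boundary map ∂_1: C_1 → C_0 sends each edge [p,q] (with p < q) to q − p.
As a 6×12 matrix over Z this has rank 5, with invariant factors (1,1,1,1,1).

Boundary ∂_2: C_2 → C_1 maps a triangle to the signed sum of its edges. For instance
  ∂[v_0,v_3,v_5] = [v_3,v_5] − [v_0,v_5] + [v_0,v_3],
  ∂[v_0,v_2,v_5] = [v_2,v_5] − [v_0,v_5] + [v_0,v_2].
The resulting 12×8 matrix has rank 7, and its Smith normal form has invariant factors (1,1,1,1,1,1,1).

Reading off H_k = ker ∂_k / im ∂_{k+1}:

  H_0: rank C_0 − rank ∂_1 = 6 − 5 = 1, and the invariant factors of ∂_1 are all 1, so H_0 ≅ Z.
  H_1: rank ker ∂_1 − rank ∂_2 = (12 − 5) − 7 = 0, and the invariant factors of ∂_2 are all 1, so H_1 ≅ 0.
  H_2: rank ker ∂_2 − rank ∂_3 = (8 − 7) − 0 = 1, and there is no ∂_3, so H_2 ≅ Z.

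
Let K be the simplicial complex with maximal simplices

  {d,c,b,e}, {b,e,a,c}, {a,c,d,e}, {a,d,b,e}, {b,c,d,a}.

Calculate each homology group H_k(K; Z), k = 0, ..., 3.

K has 5 vertices, 10 edges, 10 triangles, 5 3-simplices.
rank ∂_0 = 0, rank ∂_1 = 4 ⇒ b_0 = 5 − 0 − 4 = 1; all invariant factors of ∂_1 are 1 so no torsion. So H_0 ≅ Z.
rank ∂_1 = 4, rank ∂_2 = 6 ⇒ b_1 = 10 − 4 − 6 = 0; all invariant factors of ∂_2 are 1 so no torsion. So H_1 ≅ 0.
rank ∂_2 = 6, rank ∂_3 = 4 ⇒ b_2 = 10 − 6 − 4 = 0; all invariant factors of ∂_3 are 1 so no torsion. So H_2 ≅ 0.
rank ∂_3 = 4, rank ∂_4 = 0 ⇒ b_3 = 5 − 4 − 0 = 1. So H_3 ≅ Z.

H_0 = Z,  H_1 = 0,  H_2 = 0,  H_3 = Z.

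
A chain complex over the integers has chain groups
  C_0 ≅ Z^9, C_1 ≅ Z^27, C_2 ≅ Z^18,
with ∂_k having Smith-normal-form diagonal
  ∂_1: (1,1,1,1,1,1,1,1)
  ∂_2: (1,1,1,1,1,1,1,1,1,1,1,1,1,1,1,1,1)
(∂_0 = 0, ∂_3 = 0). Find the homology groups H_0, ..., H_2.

H_0 ≅ Z,  H_1 ≅ Z^2,  H_2 ≅ Z.

H_0: b_0 = 9 − 0 − 8 = 1; torsion from ∂_1 factors > 1: none. So H_0 ≅ Z.
H_1: b_1 = 27 − 8 − 17 = 2; torsion from ∂_2 factors > 1: none. So H_1 ≅ Z^2.
H_2: b_2 = 18 − 17 − 0 = 1; torsion from ∂_3 factors > 1: none. So H_2 ≅ Z.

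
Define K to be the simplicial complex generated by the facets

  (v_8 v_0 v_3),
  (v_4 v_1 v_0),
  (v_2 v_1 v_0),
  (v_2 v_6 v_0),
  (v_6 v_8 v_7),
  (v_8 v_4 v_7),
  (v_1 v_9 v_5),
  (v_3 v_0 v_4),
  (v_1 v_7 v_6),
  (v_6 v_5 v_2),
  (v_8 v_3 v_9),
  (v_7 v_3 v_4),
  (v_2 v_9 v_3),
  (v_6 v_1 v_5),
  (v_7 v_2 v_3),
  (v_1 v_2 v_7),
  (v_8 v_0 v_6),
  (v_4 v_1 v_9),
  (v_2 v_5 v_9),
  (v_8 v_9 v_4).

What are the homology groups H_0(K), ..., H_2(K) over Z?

Fix the vertex order v_0 < v_1 < v_2 < v_3 < v_4 < v_5 < v_6 < v_7 < v_8 < v_9 and write every simplex with vertices in increasing order. Then dim K = 2 and the simplices of K are:

  0-simplices (10): [v_0], [v_1], [v_2], [v_3], [v_4], [v_5], [v_6], [v_7], [v_8], [v_9]
  1-simplices (30): (30 of them)
  2-simplices (20): (20 of them)

Hence C_0 ≅ Z^10, C_1 ≅ Z^30, C_2 ≅ Z^20.

Boundary ∂_1: C_1 → C_0 sends each edge [p,q] (with p < q) to q − p. For instance
  ∂[v_2,v_6] = [v_6] − [v_2].
As a 10×30 matrix over Z this has rank 9, with invariant factors (1,1,1,1,1,1,1,1,1).

∂_2: C_2 → C_1 sends each 2-simplex [p,q,r] to [q,r] − [p,r] + [p,q]. For instance
  ∂[v_0,v_1,v_4] = [v_1,v_4] − [v_0,v_4] + [v_0,v_1],
  ∂[v_2,v_3,v_9] = [v_3,v_9] − [v_2,v_9] + [v_2,v_3].
This gives a 30×20 integer matrix of rank 20; reducing to Smith normal form yields diagonal entries (1,1,1,1,1,1,1,1,1,1,1,1,1,1,1,1,1,1,1,2).

Now H_k = ker ∂_k / im ∂_{k+1}, so:

  H_0: rank C_0 − rank ∂_1 = 10 − 9 = 1, and the invariant factors of ∂_1 are all 1, so H_0 = Z.
  H_1: rank ker ∂_1 − rank ∂_2 = (30 − 9) − 20 = 1, and ∂_2 has invariant factor 2 > 1, so H_1 = Z ⊕ Z/2.
  H_2: rank ker ∂_2 − rank ∂_3 = (20 − 20) − 0 = 0, and there is no ∂_3, so H_2 = 0.

H_0 ≅ Z,  H_1 ≅ Z ⊕ Z/2,  H_2 = 0.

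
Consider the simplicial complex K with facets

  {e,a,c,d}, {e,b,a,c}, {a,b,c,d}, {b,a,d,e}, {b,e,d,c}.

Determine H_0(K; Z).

H_0 ≅ Z.

Order the vertices as a < b < c < d < e. Listing each simplex with vertices in this order, K has dimension 3 with simplices:

  0-simplices (5): a, b, c, d, e
  1-simplices (10): ab, ac, ad, ae, bc, bd, be, cd, ce, de
  2-simplices (10): abc, abd, abe, acd, ace, ade, bcd, bce, bde, cde
  3-simplices (5): abcd, abce, abde, acde, bcde

giving chain groups C_0 ≅ Z^5, C_1 ≅ Z^10, C_2 ≅ Z^10, C_3 ≅ Z^5.

Boundary ∂_1: C_1 → C_0 is given by ∂[p,q] = [q] − [p]. For instance
  ∂bd = d − b.
The 5×10 boundary matrix has rank 4 and Smith normal form diag(1,1,1,1).

∂_2: C_2 → C_1 maps a triangle to the signed sum of its edges. For instance
  ∂ace = ce − ae + ac,
  ∂abe = be − ae + ab.
As a 10×10 matrix over Z this has rank 6, with invariant factors (1,1,1,1,1,1).

Boundary ∂_3: C_3 → C_2 sends each 3-simplex σ to the alternating sum Σ_i (−1)^i (σ with its i-th vertex removed). For instance
  ∂abde = bde − ade + abe − abd,
  ∂abcd = bcd − acd + abd − abc.
The 10×5 boundary matrix has rank 4 and Smith normal form diag(1,1,1,1).

Now H_k = ker ∂_k / im ∂_{k+1}, so:

  H_0: rank C_0 − rank ∂_1 = 5 − 4 = 1, and the invariant factors of ∂_1 are all 1, so H_0 = Z.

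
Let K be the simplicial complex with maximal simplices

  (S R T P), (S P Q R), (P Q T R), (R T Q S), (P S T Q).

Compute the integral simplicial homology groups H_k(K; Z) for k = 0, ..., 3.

H_0 ≅ Z,  H_1 = 0,  H_2 = 0,  H_3 ≅ Z.

Order the vertices as P < Q < R < S < T. Listing each simplex with vertices in this order, K has dimension 3 with simplices:

  0-simplices (5): P, Q, R, S, T
  1-simplices (10): PQ, PR, PS, PT, QR, QS, QT, RS, RT, ST
  2-simplices (10): PQR, PQS, PQT, PRS, PRT, PST, QRS, QRT, QST, RST
  3-simplices (5): PQRS, PQRT, PQST, PRST, QRST

so the chain groups are C_0 ≅ Z^5, C_1 ≅ Z^10, C_2 ≅ Z^10, C_3 ≅ Z^5.

The boundary map ∂_1: C_1 → C_0 is given by ∂[p,q] = [q] − [p]. For instance
  ∂PR = R − P.
The resulting 5×10 matrix has rank 4, and its Smith normal form has invariant factors (1,1,1,1).

Boundary ∂_2: C_2 → C_1 acts by ∂[p,q,r] = [q,r] − [p,r] + [p,q]. For instance
  ∂PQS = QS − PS + PQ,
  ∂QRT = RT − QT + QR.
The 10×10 boundary matrix has rank 6 and Smith normal form diag(1,1,1,1,1,1).

∂_3: C_3 → C_2 sends each 3-simplex σ to the alternating sum Σ_i (−1)^i (σ with its i-th vertex removed). For instance
  ∂PQST = QST − PST + PQT − PQS,
  ∂PRST = RST − PST + PRT − PRS.
As a 10×5 matrix over Z this has rank 4, with invariant factors (1,1,1,1).

Now H_k = ker ∂_k / im ∂_{k+1}, so:

  H_0: rank C_0 − rank ∂_1 = 5 − 4 = 1, and the invariant factors of ∂_1 are all 1, so H_0 ≅ Z.
  H_1: rank ker ∂_1 − rank ∂_2 = (10 − 4) − 6 = 0, and the invariant factors of ∂_2 are all 1, so H_1 ≅ 0.
  H_2: rank ker ∂_2 − rank ∂_3 = (10 − 6) − 4 = 0, and the invariant factors of ∂_3 are all 1, so H_2 ≅ 0.
  H_3: rank ker ∂_3 − rank ∂_4 = (5 − 4) − 0 = 1, and there is no ∂_4, so H_3 ≅ Z.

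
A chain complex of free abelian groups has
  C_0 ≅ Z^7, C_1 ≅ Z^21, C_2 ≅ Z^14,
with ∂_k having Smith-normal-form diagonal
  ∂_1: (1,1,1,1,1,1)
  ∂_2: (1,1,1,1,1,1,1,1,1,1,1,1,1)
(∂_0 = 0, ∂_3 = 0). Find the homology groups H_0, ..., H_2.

H_0: b_0 = 7 − 0 − 6 = 1; torsion from ∂_1 factors > 1: none. So H_0 ≅ Z.
H_1: b_1 = 21 − 6 − 13 = 2; torsion from ∂_2 factors > 1: none. So H_1 ≅ Z^2.
H_2: b_2 = 14 − 13 − 0 = 1; torsion from ∂_3 factors > 1: none. So H_2 ≅ Z.

H_0 ≅ Z,  H_1 ≅ Z^2,  H_2 ≅ Z.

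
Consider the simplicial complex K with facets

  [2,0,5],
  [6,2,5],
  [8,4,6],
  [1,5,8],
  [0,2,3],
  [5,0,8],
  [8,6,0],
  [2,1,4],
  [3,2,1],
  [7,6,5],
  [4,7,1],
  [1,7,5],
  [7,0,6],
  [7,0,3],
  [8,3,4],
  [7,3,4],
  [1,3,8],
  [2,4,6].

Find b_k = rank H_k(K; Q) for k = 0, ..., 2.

b_0 = 1, b_1 = 1, b_2 = 0.

Take the total order 0 < 1 < 2 < 3 < 4 < 5 < 6 < 7 < 8 on the vertex set. Then K (dimension 2) consists of the simplices:

  0-simplices (9): [0], [1], [2], [3], [4], [5], [6], [7], [8]
  1-simplices (27): (27 of them)
  2-simplices (18): [0,2,3], [0,2,5], [0,3,7], [0,5,8], [0,6,7], [0,6,8], [1,2,3], [1,2,4], [1,3,8], [1,4,7], [1,5,7], [1,5,8], [2,4,6], [2,5,6], [3,4,7], [3,4,8], [4,6,8], [5,6,7]

Hence C_0 ≅ Z^9, C_1 ≅ Z^27, C_2 ≅ Z^18.

Boundary ∂_1: C_1 → C_0 sends each edge [p,q] (with p < q) to q − p. For instance
  ∂[2,6] = [6] − [2].
This gives a 9×27 integer matrix of rank 8; reducing to Smith normal form yields diagonal entries (1,1,1,1,1,1,1,1).

The boundary map ∂_2: C_2 → C_1 sends each 2-simplex [p,q,r] to [q,r] − [p,r] + [p,q]. For instance
  ∂[1,3,8] = [3,8] − [1,8] + [1,3],
  ∂[1,2,4] = [2,4] − [1,4] + [1,2].
The resulting 27×18 matrix has rank 18, and its Smith normal form has invariant factors (1,1,1,1,1,1,1,1,1,1,1,1,1,1,1,1,1,2).

Now H_k = ker ∂_k / im ∂_{k+1}, so:

  H_0: rank C_0 − rank ∂_1 = 9 − 8 = 1, and the invariant factors of ∂_1 are all 1, so H_0 = Z.
  H_1: rank ker ∂_1 − rank ∂_2 = (27 − 8) − 18 = 1, and ∂_2 has invariant factor 2 > 1, so H_1 = Z × Z/2.
  H_2: rank ker ∂_2 − rank ∂_3 = (18 − 18) − 0 = 0, and there is no ∂_3, so H_2 = 0.

Hence the Betti numbers are b_0 = 1, b_1 = 1, b_2 = 0.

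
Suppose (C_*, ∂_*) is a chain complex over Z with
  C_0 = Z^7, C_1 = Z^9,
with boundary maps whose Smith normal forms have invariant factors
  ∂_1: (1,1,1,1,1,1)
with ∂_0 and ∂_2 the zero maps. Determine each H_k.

H_0 = Z,  H_1 = Z^3.

H_0: b_0 = 7 − 0 − 6 = 1; torsion from ∂_1 factors > 1: none. So H_0 = Z.
H_1: b_1 = 9 − 6 − 0 = 3; torsion from ∂_2 factors > 1: none. So H_1 = Z^3.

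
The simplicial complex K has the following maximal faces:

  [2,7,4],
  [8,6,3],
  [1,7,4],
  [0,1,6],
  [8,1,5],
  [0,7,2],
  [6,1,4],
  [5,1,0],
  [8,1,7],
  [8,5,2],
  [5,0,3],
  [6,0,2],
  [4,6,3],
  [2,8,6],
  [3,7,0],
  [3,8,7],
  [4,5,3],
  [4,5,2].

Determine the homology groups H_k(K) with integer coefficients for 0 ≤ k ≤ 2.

H_0 ≅ Z,  H_1 ≅ Z^2,  H_2 ≅ Z.

Fix the vertex order 0 < 1 < 2 < 3 < 4 < 5 < 6 < 7 < 8 and write every simplex with vertices in increasing order. Then dim K = 2 and the simplices of K are:

  0-simplices (9): [0], [1], [2], [3], [4], [5], [6], [7], [8]
  1-simplices (27): (27 of them)
  2-simplices (18): [0,1,5], [0,1,6], [0,2,6], [0,2,7], [0,3,5], [0,3,7], [1,4,6], [1,4,7], [1,5,8], [1,7,8], [2,4,5], [2,4,7], [2,5,8], [2,6,8], [3,4,5], [3,4,6], [3,6,8], [3,7,8]

so the chain groups are C_0 ≅ Z^9, C_1 ≅ Z^27, C_2 ≅ Z^18.

The boundary map ∂_1: C_1 → C_0 is given by ∂[p,q] = [q] − [p]. For instance
  ∂[1,8] = [8] − [1].
This gives a 9×27 integer matrix of rank 8; reducing to Smith normal form yields diagonal entries (1,1,1,1,1,1,1,1).

The boundary map ∂_2: C_2 → C_1 acts by ∂[p,q,r] = [q,r] − [p,r] + [p,q]. For instance
  ∂[2,5,8] = [5,8] − [2,8] + [2,5],
  ∂[3,4,6] = [4,6] − [3,6] + [3,4].
The 27×18 boundary matrix has rank 17 and Smith normal form diag(1,1,1,1,1,1,1,1,1,1,1,1,1,1,1,1,1).

Now H_k = ker ∂_k / im ∂_{k+1}, so:

  H_0: rank C_0 − rank ∂_1 = 9 − 8 = 1, and the invariant factors of ∂_1 are all 1, so H_0 ≅ Z.
  H_1: rank ker ∂_1 − rank ∂_2 = (27 − 8) − 17 = 2, and the invariant factors of ∂_2 are all 1, so H_1 ≅ Z^2.
  H_2: rank ker ∂_2 − rank ∂_3 = (18 − 17) − 0 = 1, and there is no ∂_3, so H_2 ≅ Z.

As a check, the Euler characteristic is 9 − 27 + 18 = 0, which agrees with 1 − 2 + 1 = 0.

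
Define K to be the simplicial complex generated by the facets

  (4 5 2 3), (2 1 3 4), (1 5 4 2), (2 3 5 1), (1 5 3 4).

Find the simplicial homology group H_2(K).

H_2 ≅ 0.

We work with the vertex ordering 1 < 2 < 3 < 4 < 5. The simplices of K, each written with vertices in increasing order, are:

  0-simplices (5): [1], [2], [3], [4], [5]
  1-simplices (10): [1,2], [1,3], [1,4], [1,5], [2,3], [2,4], [2,5], [3,4], [3,5], [4,5]
  2-simplices (10): [1,2,3], [1,2,4], [1,2,5], [1,3,4], [1,3,5], [1,4,5], [2,3,4], [2,3,5], [2,4,5], [3,4,5]
  3-simplices (5): [1,2,3,4], [1,2,3,5], [1,2,4,5], [1,3,4,5], [2,3,4,5]

giving chain groups C_0 ≅ Z^5, C_1 ≅ Z^10, C_2 ≅ Z^10, C_3 ≅ Z^5.

∂_1: C_1 → C_0 is given by ∂[p,q] = [q] − [p].
This gives a 5×10 integer matrix of rank 4; reducing to Smith normal form yields diagonal entries (1,1,1,1).

Boundary ∂_2: C_2 → C_1 acts by ∂[p,q,r] = [q,r] − [p,r] + [p,q]. For instance
  ∂[1,3,5] = [3,5] − [1,5] + [1,3],
  ∂[1,4,5] = [4,5] − [1,5] + [1,4].
The 10×10 boundary matrix has rank 6 and Smith normal form diag(1,1,1,1,1,1).

∂_3: C_3 → C_2 sends each 3-simplex σ to the alternating sum Σ_i (−1)^i (σ with its i-th vertex removed). For instance
  ∂[1,2,3,4] = [2,3,4] − [1,3,4] + [1,2,4] − [1,2,3],
  ∂[1,2,4,5] = [2,4,5] − [1,4,5] + [1,2,5] − [1,2,4].
The resulting 10×5 matrix has rank 4, and its Smith normal form has invariant factors (1,1,1,1).

Computing H_k = (kernel of ∂_k) / (image of ∂_{k+1}):

  H_2: rank ker ∂_2 − rank ∂_3 = (10 − 6) − 4 = 0, and the invariant factors of ∂_3 are all 1, so H_2 ≅ 0.

(K is a triangulation of the 3-sphere S^3.)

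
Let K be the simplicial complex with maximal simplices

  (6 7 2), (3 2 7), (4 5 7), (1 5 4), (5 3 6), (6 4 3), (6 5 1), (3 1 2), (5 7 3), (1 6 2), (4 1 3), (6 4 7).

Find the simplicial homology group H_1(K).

We work with the vertex ordering 1 < 2 < 3 < 4 < 5 < 6 < 7. The simplices of K, each written with vertices in increasing order, are:

  0-simplices (7): [1], [2], [3], [4], [5], [6], [7]
  1-simplices (18): [1,2], [1,3], [1,4], [1,5], [1,6], [2,3], [2,6], [2,7], [3,4], [3,5], [3,6], [3,7], [4,5], [4,6], [4,7], [5,6], [5,7], [6,7]
  2-simplices (12): [1,2,3], [1,2,6], [1,3,4], [1,4,5], [1,5,6], [2,3,7], [2,6,7], [3,4,6], [3,5,6], [3,5,7], [4,5,7], [4,6,7]

Hence C_0 ≅ Z^7, C_1 ≅ Z^18, C_2 ≅ Z^12.

∂_1: C_1 → C_0 maps an edge to its endpoints' difference, ∂[p,q] = q − p. For instance
  ∂[3,4] = [4] − [3].
The resulting 7×18 matrix has rank 6, and its Smith normal form has invariant factors (1,1,1,1,1,1).

Boundary ∂_2: C_2 → C_1 maps a triangle to the signed sum of its edges. For instance
  ∂[2,6,7] = [6,7] − [2,7] + [2,6],
  ∂[4,5,7] = [5,7] − [4,7] + [4,5].
This gives a 18×12 integer matrix of rank 12; reducing to Smith normal form yields diagonal entries (1,1,1,1,1,1,1,1,1,1,1,2).

From H_k ≅ ker(∂_k) / im(∂_{k+1}) we obtain:

  H_1: rank ker ∂_1 − rank ∂_2 = (18 − 6) − 12 = 0, and ∂_2 has invariant factor 2 > 1, so H_1 ≅ Z/2.

H_1 ≅ Z/2.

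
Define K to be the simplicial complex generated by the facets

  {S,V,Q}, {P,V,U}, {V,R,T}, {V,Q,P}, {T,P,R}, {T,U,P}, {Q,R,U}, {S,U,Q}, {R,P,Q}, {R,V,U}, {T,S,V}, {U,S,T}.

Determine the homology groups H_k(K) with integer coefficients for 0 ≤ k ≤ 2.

H_0 ≅ Z,  H_1 ≅ Z/2,  H_2 = 0.

Take the total order P < Q < R < S < T < U < V on the vertex set. Then K (dimension 2) consists of the simplices:

  0-simplices (7): P, Q, R, S, T, U, V
  1-simplices (18): PQ, PR, PT, PU, PV, QR, QS, QU, QV, RT, RU, RV, ST, SU, SV, TU, TV, UV
  2-simplices (12): PQR, PQV, PRT, PTU, PUV, QRU, QSU, QSV, RTV, RUV, STU, STV

so the chain groups are C_0 ≅ Z^7, C_1 ≅ Z^18, C_2 ≅ Z^12.

Boundary ∂_1: C_1 → C_0 maps an edge to its endpoints' difference, ∂[p,q] = q − p.
The resulting 7×18 matrix has rank 6, and its Smith normal form has invariant factors (1,1,1,1,1,1).

∂_2: C_2 → C_1 sends each 2-simplex [p,q,r] to [q,r] − [p,r] + [p,q]. For instance
  ∂PTU = TU − PU + PT,
  ∂PQR = QR − PR + PQ.
As a 18×12 matrix over Z this has rank 12, with invariant factors (1,1,1,1,1,1,1,1,1,1,1,2).

Computing H_k = (kernel of ∂_k) / (image of ∂_{k+1}):

  H_0: rank C_0 − rank ∂_1 = 7 − 6 = 1, and the invariant factors of ∂_1 are all 1, so H_0 ≅ Z.
  H_1: rank ker ∂_1 − rank ∂_2 = (18 − 6) − 12 = 0, and ∂_2 has invariant factor 2 > 1, so H_1 ≅ Z/2.
  H_2: rank ker ∂_2 − rank ∂_3 = (12 − 12) − 0 = 0, and there is no ∂_3, so H_2 ≅ 0.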